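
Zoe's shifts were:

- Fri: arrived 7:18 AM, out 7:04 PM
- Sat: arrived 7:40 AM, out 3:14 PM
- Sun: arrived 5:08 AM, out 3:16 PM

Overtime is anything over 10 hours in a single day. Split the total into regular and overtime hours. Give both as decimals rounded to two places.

Regular 27.57 hours, overtime 1.90 hours

Fri: 7:18 AM–7:04 PM = 11 h 46 min
Sat: 7:40 AM–3:14 PM = 7 h 34 min
Sun: 5:08 AM–3:16 PM = 10 h 8 min
Fri reg 10 h 0 min / OT 1 h 46 min; Sat reg 7 h 34 min / OT 0 h 0 min; Sun reg 10 h 0 min / OT 0 h 8 min.
Totals: regular 27 h 34 min, overtime 1 h 54 min.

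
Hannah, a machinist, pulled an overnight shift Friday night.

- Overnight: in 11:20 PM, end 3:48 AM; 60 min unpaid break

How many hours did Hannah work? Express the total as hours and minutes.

3 h 28 min

Overnight: 11:20 PM → midnight = 0 h 40 min; midnight → 3:48 AM = 3 h 48 min; span 4 h 28 min; less 60 min break → 3 h 28 min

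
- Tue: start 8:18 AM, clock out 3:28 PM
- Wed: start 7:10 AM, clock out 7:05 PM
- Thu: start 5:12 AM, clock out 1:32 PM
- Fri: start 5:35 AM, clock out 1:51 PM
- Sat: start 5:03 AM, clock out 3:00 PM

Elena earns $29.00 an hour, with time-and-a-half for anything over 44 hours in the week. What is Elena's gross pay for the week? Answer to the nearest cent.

Tue: 8:18 AM–3:28 PM = 7 h 10 min
Wed: 7:10 AM–7:05 PM = 11 h 55 min
Thu: 5:12 AM–1:32 PM = 8 h 20 min
Fri: 5:35 AM–1:51 PM = 8 h 16 min
Sat: 5:03 AM–3:00 PM = 9 h 57 min
Total worked: 45 h 38 min = 2738 min.
Regular 44 h 0 min = 2640 min at $29.00/h; overtime 1 h 38 min = 98 min at $43.50/h.
Pay = (2640 × $29.00 + 98 × $43.50) ÷ 60 = $1347.05.

$1347.05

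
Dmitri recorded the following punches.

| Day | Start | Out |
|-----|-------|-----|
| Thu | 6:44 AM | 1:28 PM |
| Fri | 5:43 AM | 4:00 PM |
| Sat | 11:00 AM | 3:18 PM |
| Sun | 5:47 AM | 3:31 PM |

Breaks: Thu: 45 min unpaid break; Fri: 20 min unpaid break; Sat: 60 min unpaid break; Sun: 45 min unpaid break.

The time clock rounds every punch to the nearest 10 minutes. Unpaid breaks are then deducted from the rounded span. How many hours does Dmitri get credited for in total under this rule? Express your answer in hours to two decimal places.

Thu: in 6:44 AM→6:40 AM, out 1:28 PM→1:30 PM; 6 h 50 min − 45 min = 6 h 5 min
Fri: in 5:43 AM→5:40 AM, out 4:00 PM→4:00 PM; 10 h 20 min − 20 min = 10 h 0 min
Sat: in 11:00 AM→11:00 AM, out 3:18 PM→3:20 PM; 4 h 20 min − 60 min = 3 h 20 min
Sun: in 5:47 AM→5:50 AM, out 3:31 PM→3:30 PM; 9 h 40 min − 45 min = 8 h 55 min
Total credited: 28 h 20 min.

28.33 hours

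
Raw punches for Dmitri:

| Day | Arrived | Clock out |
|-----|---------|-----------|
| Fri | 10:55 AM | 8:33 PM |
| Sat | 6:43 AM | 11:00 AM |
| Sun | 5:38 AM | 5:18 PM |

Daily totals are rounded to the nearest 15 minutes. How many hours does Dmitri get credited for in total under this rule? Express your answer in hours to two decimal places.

Fri: 10:55 AM–8:33 PM = 9 h 38 min → rounds to 9 h 45 min
Sat: 6:43 AM–11:00 AM = 4 h 17 min → rounds to 4 h 15 min
Sun: 5:38 AM–5:18 PM = 11 h 40 min → rounds to 11 h 45 min
Total credited: 25 h 45 min.

25.75 hours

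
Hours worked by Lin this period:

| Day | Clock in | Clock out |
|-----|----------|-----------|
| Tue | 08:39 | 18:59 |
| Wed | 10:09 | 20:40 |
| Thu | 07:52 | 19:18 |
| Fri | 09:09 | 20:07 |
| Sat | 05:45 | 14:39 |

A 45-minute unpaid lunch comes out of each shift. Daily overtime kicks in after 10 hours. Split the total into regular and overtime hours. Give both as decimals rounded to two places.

Tue: 08:39–18:59 = 10 h 20 min; less 45 min break → 9 h 35 min
Wed: 10:09–20:40 = 10 h 31 min; less 45 min break → 9 h 46 min
Thu: 07:52–19:18 = 11 h 26 min; less 45 min break → 10 h 41 min
Fri: 09:09–20:07 = 10 h 58 min; less 45 min break → 10 h 13 min
Sat: 05:45–14:39 = 8 h 54 min; less 45 min break → 8 h 9 min
Tue reg 9 h 35 min / OT 0 h 0 min; Wed reg 9 h 46 min / OT 0 h 0 min; Thu reg 10 h 0 min / OT 0 h 41 min; Fri reg 10 h 0 min / OT 0 h 13 min; Sat reg 8 h 9 min / OT 0 h 0 min.
Totals: regular 47 h 30 min, overtime 0 h 54 min.

Regular 47.50 hours, overtime 0.90 hours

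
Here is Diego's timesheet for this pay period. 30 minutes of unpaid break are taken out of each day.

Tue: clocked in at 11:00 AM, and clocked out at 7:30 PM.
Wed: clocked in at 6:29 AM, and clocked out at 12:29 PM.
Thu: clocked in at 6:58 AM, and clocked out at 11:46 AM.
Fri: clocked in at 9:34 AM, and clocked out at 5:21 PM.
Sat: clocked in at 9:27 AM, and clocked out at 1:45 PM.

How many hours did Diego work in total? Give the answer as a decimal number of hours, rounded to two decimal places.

28.88 hours

Tue: 11:00 AM–7:30 PM = 8 h 30 min; less 30 min break → 8 h 0 min
Wed: 6:29 AM–12:29 PM = 6 h 0 min; less 30 min break → 5 h 30 min
Thu: 6:58 AM–11:46 AM = 4 h 48 min; less 30 min break → 4 h 18 min
Fri: 9:34 AM–5:21 PM = 7 h 47 min; less 30 min break → 7 h 17 min
Sat: 9:27 AM–1:45 PM = 4 h 18 min; less 30 min break → 3 h 48 min
Total: 8 h 0 min + 5 h 30 min + 4 h 18 min + 7 h 17 min + 3 h 48 min = 28 h 53 min.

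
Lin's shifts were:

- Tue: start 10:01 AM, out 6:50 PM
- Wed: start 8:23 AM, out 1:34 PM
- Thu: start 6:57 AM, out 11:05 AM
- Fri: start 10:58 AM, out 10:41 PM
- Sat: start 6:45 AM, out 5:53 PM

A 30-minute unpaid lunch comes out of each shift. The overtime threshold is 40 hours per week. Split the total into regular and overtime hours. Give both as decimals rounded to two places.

Tue: 10:01 AM–6:50 PM = 8 h 49 min; less 30 min break → 8 h 19 min
Wed: 8:23 AM–1:34 PM = 5 h 11 min; less 30 min break → 4 h 41 min
Thu: 6:57 AM–11:05 AM = 4 h 8 min; less 30 min break → 3 h 38 min
Fri: 10:58 AM–10:41 PM = 11 h 43 min; less 30 min break → 11 h 13 min
Sat: 6:45 AM–5:53 PM = 11 h 8 min; less 30 min break → 10 h 38 min
Total worked: 38 h 29 min = 38.48 h.
Threshold 40 h → overtime 0 h 0 min, regular 38 h 29 min.

Regular 38.48 hours, overtime 0.00 hours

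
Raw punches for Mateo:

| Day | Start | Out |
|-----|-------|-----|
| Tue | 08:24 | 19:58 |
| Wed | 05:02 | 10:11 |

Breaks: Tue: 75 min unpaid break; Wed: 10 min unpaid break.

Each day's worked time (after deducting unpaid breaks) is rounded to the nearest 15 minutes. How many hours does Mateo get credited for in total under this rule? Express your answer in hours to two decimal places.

Tue: 08:24–19:58 = 11 h 34 min − 75 min = 10 h 19 min → rounds to 10 h 15 min
Wed: 05:02–10:11 = 5 h 9 min − 10 min = 4 h 59 min → rounds to 5 h 0 min
Total credited: 15 h 15 min.

15.25 hours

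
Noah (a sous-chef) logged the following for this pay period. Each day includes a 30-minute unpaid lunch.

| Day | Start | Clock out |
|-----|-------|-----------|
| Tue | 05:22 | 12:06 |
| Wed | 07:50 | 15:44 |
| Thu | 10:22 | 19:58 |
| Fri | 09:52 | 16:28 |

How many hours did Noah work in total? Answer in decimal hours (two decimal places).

Tue: 05:22–12:06 = 6 h 44 min; less 30 min break → 6 h 14 min
Wed: 07:50–15:44 = 7 h 54 min; less 30 min break → 7 h 24 min
Thu: 10:22–19:58 = 9 h 36 min; less 30 min break → 9 h 6 min
Fri: 09:52–16:28 = 6 h 36 min; less 30 min break → 6 h 6 min
Total: 6 h 14 min + 7 h 24 min + 9 h 6 min + 6 h 6 min = 28 h 50 min.

28.83 hours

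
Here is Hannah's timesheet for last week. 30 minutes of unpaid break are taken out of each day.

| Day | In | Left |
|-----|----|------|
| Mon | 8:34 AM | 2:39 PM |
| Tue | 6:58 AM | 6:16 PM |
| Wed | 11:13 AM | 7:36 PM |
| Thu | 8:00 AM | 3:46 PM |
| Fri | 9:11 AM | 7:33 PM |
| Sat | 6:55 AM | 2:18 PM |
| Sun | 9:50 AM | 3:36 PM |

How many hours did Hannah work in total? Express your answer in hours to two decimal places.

Mon: 8:34 AM–2:39 PM = 6 h 5 min; less 30 min break → 5 h 35 min
Tue: 6:58 AM–6:16 PM = 11 h 18 min; less 30 min break → 10 h 48 min
Wed: 11:13 AM–7:36 PM = 8 h 23 min; less 30 min break → 7 h 53 min
Thu: 8:00 AM–3:46 PM = 7 h 46 min; less 30 min break → 7 h 16 min
Fri: 9:11 AM–7:33 PM = 10 h 22 min; less 30 min break → 9 h 52 min
Sat: 6:55 AM–2:18 PM = 7 h 23 min; less 30 min break → 6 h 53 min
Sun: 9:50 AM–3:36 PM = 5 h 46 min; less 30 min break → 5 h 16 min
Total: 5 h 35 min + 10 h 48 min + 7 h 53 min + 7 h 16 min + 9 h 52 min + 6 h 53 min + 5 h 16 min = 53 h 33 min.

53.55 hours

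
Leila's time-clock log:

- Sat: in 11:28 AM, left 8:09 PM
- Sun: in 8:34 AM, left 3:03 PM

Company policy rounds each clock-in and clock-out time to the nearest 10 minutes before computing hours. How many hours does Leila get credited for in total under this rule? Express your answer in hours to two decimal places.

Sat: in 11:28 AM→11:30 AM, out 8:09 PM→8:10 PM; 8 h 40 min
Sun: in 8:34 AM→8:30 AM, out 3:03 PM→3:00 PM; 6 h 30 min
Total credited: 15 h 10 min.

15.17 hours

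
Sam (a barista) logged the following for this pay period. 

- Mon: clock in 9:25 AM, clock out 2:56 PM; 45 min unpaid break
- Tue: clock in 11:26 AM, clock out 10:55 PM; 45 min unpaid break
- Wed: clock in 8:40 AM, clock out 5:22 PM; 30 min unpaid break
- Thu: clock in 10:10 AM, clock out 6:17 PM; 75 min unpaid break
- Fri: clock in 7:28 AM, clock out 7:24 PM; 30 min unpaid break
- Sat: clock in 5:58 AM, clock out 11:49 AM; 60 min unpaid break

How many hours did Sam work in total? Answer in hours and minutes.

46 h 51 min

Mon: 9:25 AM–2:56 PM = 5 h 31 min; less 45 min break → 4 h 46 min
Tue: 11:26 AM–10:55 PM = 11 h 29 min; less 45 min break → 10 h 44 min
Wed: 8:40 AM–5:22 PM = 8 h 42 min; less 30 min break → 8 h 12 min
Thu: 10:10 AM–6:17 PM = 8 h 7 min; less 75 min break → 6 h 52 min
Fri: 7:28 AM–7:24 PM = 11 h 56 min; less 30 min break → 11 h 26 min
Sat: 5:58 AM–11:49 AM = 5 h 51 min; less 60 min break → 4 h 51 min
Total: 4 h 46 min + 10 h 44 min + 8 h 12 min + 6 h 52 min + 11 h 26 min + 4 h 51 min = 46 h 51 min.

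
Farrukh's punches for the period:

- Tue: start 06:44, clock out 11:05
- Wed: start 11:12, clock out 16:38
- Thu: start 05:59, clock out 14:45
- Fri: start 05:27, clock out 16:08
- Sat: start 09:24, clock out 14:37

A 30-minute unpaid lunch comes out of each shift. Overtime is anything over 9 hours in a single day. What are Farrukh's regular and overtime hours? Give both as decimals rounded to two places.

Tue: 06:44–11:05 = 4 h 21 min; less 30 min break → 3 h 51 min
Wed: 11:12–16:38 = 5 h 26 min; less 30 min break → 4 h 56 min
Thu: 05:59–14:45 = 8 h 46 min; less 30 min break → 8 h 16 min
Fri: 05:27–16:08 = 10 h 41 min; less 30 min break → 10 h 11 min
Sat: 09:24–14:37 = 5 h 13 min; less 30 min break → 4 h 43 min
Tue reg 3 h 51 min / OT 0 h 0 min; Wed reg 4 h 56 min / OT 0 h 0 min; Thu reg 8 h 16 min / OT 0 h 0 min; Fri reg 9 h 0 min / OT 1 h 11 min; Sat reg 4 h 43 min / OT 0 h 0 min.
Totals: regular 30 h 46 min, overtime 1 h 11 min.

Regular 30.77 hours, overtime 1.18 hours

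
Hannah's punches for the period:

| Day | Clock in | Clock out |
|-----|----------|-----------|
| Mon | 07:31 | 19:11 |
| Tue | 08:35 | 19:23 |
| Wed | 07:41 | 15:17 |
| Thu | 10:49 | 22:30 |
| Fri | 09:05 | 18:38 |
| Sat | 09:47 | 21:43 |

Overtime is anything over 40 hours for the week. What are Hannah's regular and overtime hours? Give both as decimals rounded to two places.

Regular 40.00 hours, overtime 23.23 hours

Mon: 07:31–19:11 = 11 h 40 min
Tue: 08:35–19:23 = 10 h 48 min
Wed: 07:41–15:17 = 7 h 36 min
Thu: 10:49–22:30 = 11 h 41 min
Fri: 09:05–18:38 = 9 h 33 min
Sat: 09:47–21:43 = 11 h 56 min
Total worked: 63 h 14 min = 63.23 h.
Threshold 40 h → overtime 23 h 14 min, regular 40 h 0 min.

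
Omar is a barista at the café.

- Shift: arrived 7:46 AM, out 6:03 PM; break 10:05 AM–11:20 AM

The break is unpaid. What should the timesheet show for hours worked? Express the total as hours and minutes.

9 h 2 min

Shift: 7:46 AM–6:03 PM = 10 h 17 min; less 75 min break → 9 h 2 min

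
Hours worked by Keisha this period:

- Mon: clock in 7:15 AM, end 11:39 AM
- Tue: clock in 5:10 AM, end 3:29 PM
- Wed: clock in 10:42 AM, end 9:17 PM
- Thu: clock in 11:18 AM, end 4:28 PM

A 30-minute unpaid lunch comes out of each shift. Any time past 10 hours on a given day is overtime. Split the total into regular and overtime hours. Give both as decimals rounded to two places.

Mon: 7:15 AM–11:39 AM = 4 h 24 min; less 30 min break → 3 h 54 min
Tue: 5:10 AM–3:29 PM = 10 h 19 min; less 30 min break → 9 h 49 min
Wed: 10:42 AM–9:17 PM = 10 h 35 min; less 30 min break → 10 h 5 min
Thu: 11:18 AM–4:28 PM = 5 h 10 min; less 30 min break → 4 h 40 min
Mon reg 3 h 54 min / OT 0 h 0 min; Tue reg 9 h 49 min / OT 0 h 0 min; Wed reg 10 h 0 min / OT 0 h 5 min; Thu reg 4 h 40 min / OT 0 h 0 min.
Totals: regular 28 h 23 min, overtime 0 h 5 min.

Regular 28.38 hours, overtime 0.08 hours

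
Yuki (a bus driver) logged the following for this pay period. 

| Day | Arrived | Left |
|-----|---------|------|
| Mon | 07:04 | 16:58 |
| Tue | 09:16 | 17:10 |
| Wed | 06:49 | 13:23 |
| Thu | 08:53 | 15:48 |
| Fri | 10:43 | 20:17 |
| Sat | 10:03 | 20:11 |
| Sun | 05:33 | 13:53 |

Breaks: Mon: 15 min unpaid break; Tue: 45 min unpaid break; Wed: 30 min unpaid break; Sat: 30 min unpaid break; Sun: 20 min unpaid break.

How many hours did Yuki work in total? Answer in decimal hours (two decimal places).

56.98 hours

Mon: 07:04–16:58 = 9 h 54 min; less 15 min break → 9 h 39 min
Tue: 09:16–17:10 = 7 h 54 min; less 45 min break → 7 h 9 min
Wed: 06:49–13:23 = 6 h 34 min; less 30 min break → 6 h 4 min
Thu: 08:53–15:48 = 6 h 55 min
Fri: 10:43–20:17 = 9 h 34 min
Sat: 10:03–20:11 = 10 h 8 min; less 30 min break → 9 h 38 min
Sun: 05:33–13:53 = 8 h 20 min; less 20 min break → 8 h 0 min
Total: 9 h 39 min + 7 h 9 min + 6 h 4 min + 6 h 55 min + 9 h 34 min + 9 h 38 min + 8 h 0 min = 56 h 59 min.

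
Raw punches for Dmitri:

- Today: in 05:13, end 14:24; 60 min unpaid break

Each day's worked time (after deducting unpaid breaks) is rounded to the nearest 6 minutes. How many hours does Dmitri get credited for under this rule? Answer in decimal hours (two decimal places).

Today: 05:13–14:24 = 9 h 11 min − 60 min = 8 h 11 min → rounds to 8 h 12 min

8.20 hours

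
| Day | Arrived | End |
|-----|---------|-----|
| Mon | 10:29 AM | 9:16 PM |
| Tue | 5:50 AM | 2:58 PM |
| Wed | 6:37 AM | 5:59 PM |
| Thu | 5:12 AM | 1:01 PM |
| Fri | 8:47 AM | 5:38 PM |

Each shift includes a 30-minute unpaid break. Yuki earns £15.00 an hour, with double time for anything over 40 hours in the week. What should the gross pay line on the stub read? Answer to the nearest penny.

Mon: 10:29 AM–9:16 PM = 10 h 47 min; less 30 min break → 10 h 17 min
Tue: 5:50 AM–2:58 PM = 9 h 8 min; less 30 min break → 8 h 38 min
Wed: 6:37 AM–5:59 PM = 11 h 22 min; less 30 min break → 10 h 52 min
Thu: 5:12 AM–1:01 PM = 7 h 49 min; less 30 min break → 7 h 19 min
Fri: 8:47 AM–5:38 PM = 8 h 51 min; less 30 min break → 8 h 21 min
Total worked: 45 h 27 min = 2727 min.
Regular 40 h 0 min = 2400 min at £15.00/h; overtime 5 h 27 min = 327 min at £30.00/h.
Pay = (2400 × £15.00 + 327 × £30.00) ÷ 60 = £763.50.

£763.50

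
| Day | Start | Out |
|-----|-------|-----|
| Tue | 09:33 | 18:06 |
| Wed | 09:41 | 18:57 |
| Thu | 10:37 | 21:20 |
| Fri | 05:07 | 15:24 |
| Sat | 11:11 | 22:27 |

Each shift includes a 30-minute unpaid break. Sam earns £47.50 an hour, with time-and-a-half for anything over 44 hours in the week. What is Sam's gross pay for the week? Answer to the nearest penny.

£2345.31

Tue: 09:33–18:06 = 8 h 33 min; less 30 min break → 8 h 3 min
Wed: 09:41–18:57 = 9 h 16 min; less 30 min break → 8 h 46 min
Thu: 10:37–21:20 = 10 h 43 min; less 30 min break → 10 h 13 min
Fri: 05:07–15:24 = 10 h 17 min; less 30 min break → 9 h 47 min
Sat: 11:11–22:27 = 11 h 16 min; less 30 min break → 10 h 46 min
Total worked: 47 h 35 min = 2855 min.
Regular 44 h 0 min = 2640 min at £47.50/h; overtime 3 h 35 min = 215 min at £71.25/h.
Pay = (2640 × £47.50 + 215 × £71.25) ÷ 60 = £2345.31.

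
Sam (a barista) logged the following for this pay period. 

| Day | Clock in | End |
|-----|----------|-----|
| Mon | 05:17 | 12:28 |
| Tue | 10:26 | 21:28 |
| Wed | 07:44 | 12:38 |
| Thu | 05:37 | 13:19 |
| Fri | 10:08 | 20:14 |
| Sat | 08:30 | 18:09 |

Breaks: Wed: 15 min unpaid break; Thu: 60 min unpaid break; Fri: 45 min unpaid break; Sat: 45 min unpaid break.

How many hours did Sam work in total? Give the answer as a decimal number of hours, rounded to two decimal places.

47.82 hours

Mon: 05:17–12:28 = 7 h 11 min
Tue: 10:26–21:28 = 11 h 2 min
Wed: 07:44–12:38 = 4 h 54 min; less 15 min break → 4 h 39 min
Thu: 05:37–13:19 = 7 h 42 min; less 60 min break → 6 h 42 min
Fri: 10:08–20:14 = 10 h 6 min; less 45 min break → 9 h 21 min
Sat: 08:30–18:09 = 9 h 39 min; less 45 min break → 8 h 54 min
Total: 7 h 11 min + 11 h 2 min + 4 h 39 min + 6 h 42 min + 9 h 21 min + 8 h 54 min = 47 h 49 min.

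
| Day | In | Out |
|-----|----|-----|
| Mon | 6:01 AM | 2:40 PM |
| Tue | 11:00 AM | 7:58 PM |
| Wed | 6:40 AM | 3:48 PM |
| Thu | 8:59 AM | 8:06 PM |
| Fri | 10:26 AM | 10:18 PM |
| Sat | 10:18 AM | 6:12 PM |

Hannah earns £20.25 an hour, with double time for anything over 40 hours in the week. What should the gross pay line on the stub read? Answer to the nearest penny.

Mon: 6:01 AM–2:40 PM = 8 h 39 min
Tue: 11:00 AM–7:58 PM = 8 h 58 min
Wed: 6:40 AM–3:48 PM = 9 h 8 min
Thu: 8:59 AM–8:06 PM = 11 h 7 min
Fri: 10:26 AM–10:18 PM = 11 h 52 min
Sat: 10:18 AM–6:12 PM = 7 h 54 min
Total worked: 57 h 38 min = 3458 min.
Regular 40 h 0 min = 2400 min at £20.25/h; overtime 17 h 38 min = 1058 min at £40.50/h.
Pay = (2400 × £20.25 + 1058 × £40.50) ÷ 60 = £1524.15.

£1524.15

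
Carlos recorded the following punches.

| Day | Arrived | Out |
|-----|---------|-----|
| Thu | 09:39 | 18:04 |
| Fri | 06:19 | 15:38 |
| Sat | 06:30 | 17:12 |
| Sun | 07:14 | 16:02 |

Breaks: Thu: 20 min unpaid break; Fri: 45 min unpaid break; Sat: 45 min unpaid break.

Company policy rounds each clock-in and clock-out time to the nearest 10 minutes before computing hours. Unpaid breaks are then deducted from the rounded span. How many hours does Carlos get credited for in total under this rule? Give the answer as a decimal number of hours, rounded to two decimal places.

35.33 hours

Thu: in 09:39→09:40, out 18:04→18:00; 8 h 20 min − 20 min = 8 h 0 min
Fri: in 06:19→06:20, out 15:38→15:40; 9 h 20 min − 45 min = 8 h 35 min
Sat: in 06:30→06:30, out 17:12→17:10; 10 h 40 min − 45 min = 9 h 55 min
Sun: in 07:14→07:10, out 16:02→16:00; 8 h 50 min
Total credited: 35 h 20 min.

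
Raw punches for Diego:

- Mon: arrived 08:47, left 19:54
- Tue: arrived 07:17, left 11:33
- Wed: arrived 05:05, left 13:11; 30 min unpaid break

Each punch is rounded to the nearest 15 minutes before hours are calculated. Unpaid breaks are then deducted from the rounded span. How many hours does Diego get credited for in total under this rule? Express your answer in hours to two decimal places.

Mon: in 08:47→08:45, out 19:54→20:00; 11 h 15 min
Tue: in 07:17→07:15, out 11:33→11:30; 4 h 15 min
Wed: in 05:05→05:00, out 13:11→13:15; 8 h 15 min − 30 min = 7 h 45 min
Total credited: 23 h 15 min.

23.25 hours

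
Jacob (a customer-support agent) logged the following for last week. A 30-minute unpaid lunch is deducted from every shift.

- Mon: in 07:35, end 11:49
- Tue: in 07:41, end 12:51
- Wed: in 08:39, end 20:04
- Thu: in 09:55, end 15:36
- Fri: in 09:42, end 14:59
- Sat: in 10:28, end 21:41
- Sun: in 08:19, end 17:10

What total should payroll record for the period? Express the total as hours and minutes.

Mon: 07:35–11:49 = 4 h 14 min; less 30 min break → 3 h 44 min
Tue: 07:41–12:51 = 5 h 10 min; less 30 min break → 4 h 40 min
Wed: 08:39–20:04 = 11 h 25 min; less 30 min break → 10 h 55 min
Thu: 09:55–15:36 = 5 h 41 min; less 30 min break → 5 h 11 min
Fri: 09:42–14:59 = 5 h 17 min; less 30 min break → 4 h 47 min
Sat: 10:28–21:41 = 11 h 13 min; less 30 min break → 10 h 43 min
Sun: 08:19–17:10 = 8 h 51 min; less 30 min break → 8 h 21 min
Total: 3 h 44 min + 4 h 40 min + 10 h 55 min + 5 h 11 min + 4 h 47 min + 10 h 43 min + 8 h 21 min = 48 h 21 min.

48 h 21 min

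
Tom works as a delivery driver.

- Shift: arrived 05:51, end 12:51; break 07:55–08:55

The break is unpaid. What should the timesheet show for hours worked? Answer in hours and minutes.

6 h 0 min

Shift: 05:51–12:51 = 7 h 0 min; less 60 min break → 6 h 0 min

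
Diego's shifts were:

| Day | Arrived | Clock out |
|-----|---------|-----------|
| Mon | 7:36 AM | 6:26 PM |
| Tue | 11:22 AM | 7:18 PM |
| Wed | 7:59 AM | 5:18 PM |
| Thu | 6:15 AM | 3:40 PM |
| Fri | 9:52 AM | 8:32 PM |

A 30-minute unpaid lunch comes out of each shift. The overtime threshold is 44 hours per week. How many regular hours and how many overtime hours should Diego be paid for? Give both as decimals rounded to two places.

Regular 44.00 hours, overtime 1.67 hours

Mon: 7:36 AM–6:26 PM = 10 h 50 min; less 30 min break → 10 h 20 min
Tue: 11:22 AM–7:18 PM = 7 h 56 min; less 30 min break → 7 h 26 min
Wed: 7:59 AM–5:18 PM = 9 h 19 min; less 30 min break → 8 h 49 min
Thu: 6:15 AM–3:40 PM = 9 h 25 min; less 30 min break → 8 h 55 min
Fri: 9:52 AM–8:32 PM = 10 h 40 min; less 30 min break → 10 h 10 min
Total worked: 45 h 40 min = 45.67 h.
Threshold 44 h → overtime 1 h 40 min, regular 44 h 0 min.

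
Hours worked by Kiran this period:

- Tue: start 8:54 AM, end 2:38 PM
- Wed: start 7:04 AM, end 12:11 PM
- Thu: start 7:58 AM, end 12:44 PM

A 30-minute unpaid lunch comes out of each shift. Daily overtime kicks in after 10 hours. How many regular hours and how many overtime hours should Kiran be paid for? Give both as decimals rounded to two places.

Tue: 8:54 AM–2:38 PM = 5 h 44 min; less 30 min break → 5 h 14 min
Wed: 7:04 AM–12:11 PM = 5 h 7 min; less 30 min break → 4 h 37 min
Thu: 7:58 AM–12:44 PM = 4 h 46 min; less 30 min break → 4 h 16 min
Tue reg 5 h 14 min / OT 0 h 0 min; Wed reg 4 h 37 min / OT 0 h 0 min; Thu reg 4 h 16 min / OT 0 h 0 min.
Totals: regular 14 h 7 min, overtime 0 h 0 min.

Regular 14.12 hours, overtime 0.00 hours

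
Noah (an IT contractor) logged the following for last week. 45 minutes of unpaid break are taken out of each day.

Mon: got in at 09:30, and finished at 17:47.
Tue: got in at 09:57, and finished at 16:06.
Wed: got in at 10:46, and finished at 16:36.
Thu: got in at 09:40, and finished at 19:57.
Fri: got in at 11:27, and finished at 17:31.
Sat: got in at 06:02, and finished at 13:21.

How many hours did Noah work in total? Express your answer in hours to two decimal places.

39.43 hours

Mon: 09:30–17:47 = 8 h 17 min; less 45 min break → 7 h 32 min
Tue: 09:57–16:06 = 6 h 9 min; less 45 min break → 5 h 24 min
Wed: 10:46–16:36 = 5 h 50 min; less 45 min break → 5 h 5 min
Thu: 09:40–19:57 = 10 h 17 min; less 45 min break → 9 h 32 min
Fri: 11:27–17:31 = 6 h 4 min; less 45 min break → 5 h 19 min
Sat: 06:02–13:21 = 7 h 19 min; less 45 min break → 6 h 34 min
Total: 7 h 32 min + 5 h 24 min + 5 h 5 min + 9 h 32 min + 5 h 19 min + 6 h 34 min = 39 h 26 min.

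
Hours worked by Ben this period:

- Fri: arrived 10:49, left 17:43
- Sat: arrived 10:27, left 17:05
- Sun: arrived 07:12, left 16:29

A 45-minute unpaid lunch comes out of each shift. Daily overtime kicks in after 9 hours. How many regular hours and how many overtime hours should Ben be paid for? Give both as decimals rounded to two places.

Regular 20.57 hours, overtime 0.00 hours

Fri: 10:49–17:43 = 6 h 54 min; less 45 min break → 6 h 9 min
Sat: 10:27–17:05 = 6 h 38 min; less 45 min break → 5 h 53 min
Sun: 07:12–16:29 = 9 h 17 min; less 45 min break → 8 h 32 min
Fri reg 6 h 9 min / OT 0 h 0 min; Sat reg 5 h 53 min / OT 0 h 0 min; Sun reg 8 h 32 min / OT 0 h 0 min.
Totals: regular 20 h 34 min, overtime 0 h 0 min.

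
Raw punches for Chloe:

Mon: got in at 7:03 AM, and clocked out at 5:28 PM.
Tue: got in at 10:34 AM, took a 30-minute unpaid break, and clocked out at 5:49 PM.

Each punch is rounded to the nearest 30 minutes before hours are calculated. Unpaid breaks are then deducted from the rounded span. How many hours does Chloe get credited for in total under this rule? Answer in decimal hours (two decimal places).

17.50 hours

Mon: in 7:03 AM→7:00 AM, out 5:28 PM→5:30 PM; 10 h 30 min
Tue: in 10:34 AM→10:30 AM, out 5:49 PM→6:00 PM; 7 h 30 min − 30 min = 7 h 0 min
Total credited: 17 h 30 min.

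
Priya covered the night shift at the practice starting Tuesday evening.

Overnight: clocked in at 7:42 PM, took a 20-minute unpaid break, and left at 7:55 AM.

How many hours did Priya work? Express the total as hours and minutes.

11 h 53 min

Overnight: 7:42 PM → midnight = 4 h 18 min; midnight → 7:55 AM = 7 h 55 min; span 12 h 13 min; less 20 min break → 11 h 53 min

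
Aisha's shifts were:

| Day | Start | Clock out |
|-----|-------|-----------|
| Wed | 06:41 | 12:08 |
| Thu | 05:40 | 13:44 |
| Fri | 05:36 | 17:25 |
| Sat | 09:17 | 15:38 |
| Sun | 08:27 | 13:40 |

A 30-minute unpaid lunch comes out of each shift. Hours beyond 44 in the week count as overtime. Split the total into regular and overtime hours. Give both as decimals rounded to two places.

Regular 34.40 hours, overtime 0.00 hours

Wed: 06:41–12:08 = 5 h 27 min; less 30 min break → 4 h 57 min
Thu: 05:40–13:44 = 8 h 4 min; less 30 min break → 7 h 34 min
Fri: 05:36–17:25 = 11 h 49 min; less 30 min break → 11 h 19 min
Sat: 09:17–15:38 = 6 h 21 min; less 30 min break → 5 h 51 min
Sun: 08:27–13:40 = 5 h 13 min; less 30 min break → 4 h 43 min
Total worked: 34 h 24 min = 34.40 h.
Threshold 44 h → overtime 0 h 0 min, regular 34 h 24 min.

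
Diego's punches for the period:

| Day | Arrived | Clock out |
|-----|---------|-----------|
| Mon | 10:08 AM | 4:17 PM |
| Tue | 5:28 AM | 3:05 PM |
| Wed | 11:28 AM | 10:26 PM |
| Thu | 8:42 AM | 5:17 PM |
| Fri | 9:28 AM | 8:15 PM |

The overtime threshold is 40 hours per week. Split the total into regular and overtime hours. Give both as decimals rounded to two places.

Regular 40.00 hours, overtime 6.10 hours

Mon: 10:08 AM–4:17 PM = 6 h 9 min
Tue: 5:28 AM–3:05 PM = 9 h 37 min
Wed: 11:28 AM–10:26 PM = 10 h 58 min
Thu: 8:42 AM–5:17 PM = 8 h 35 min
Fri: 9:28 AM–8:15 PM = 10 h 47 min
Total worked: 46 h 6 min = 46.10 h.
Threshold 40 h → overtime 6 h 6 min, regular 40 h 0 min.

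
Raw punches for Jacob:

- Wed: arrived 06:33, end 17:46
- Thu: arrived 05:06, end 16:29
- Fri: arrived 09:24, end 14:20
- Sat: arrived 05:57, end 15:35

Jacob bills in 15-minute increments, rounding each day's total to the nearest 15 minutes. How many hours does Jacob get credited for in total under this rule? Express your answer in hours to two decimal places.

Wed: 06:33–17:46 = 11 h 13 min → rounds to 11 h 15 min
Thu: 05:06–16:29 = 11 h 23 min → rounds to 11 h 30 min
Fri: 09:24–14:20 = 4 h 56 min → rounds to 5 h 0 min
Sat: 05:57–15:35 = 9 h 38 min → rounds to 9 h 45 min
Total credited: 37 h 30 min.

37.50 hours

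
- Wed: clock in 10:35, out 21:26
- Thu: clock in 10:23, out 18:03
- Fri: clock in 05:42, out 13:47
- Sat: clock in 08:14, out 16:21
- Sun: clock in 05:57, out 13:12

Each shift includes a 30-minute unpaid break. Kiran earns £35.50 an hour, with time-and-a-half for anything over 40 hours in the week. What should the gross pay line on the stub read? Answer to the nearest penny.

£1401.07

Wed: 10:35–21:26 = 10 h 51 min; less 30 min break → 10 h 21 min
Thu: 10:23–18:03 = 7 h 40 min; less 30 min break → 7 h 10 min
Fri: 05:42–13:47 = 8 h 5 min; less 30 min break → 7 h 35 min
Sat: 08:14–16:21 = 8 h 7 min; less 30 min break → 7 h 37 min
Sun: 05:57–13:12 = 7 h 15 min; less 30 min break → 6 h 45 min
Total worked: 39 h 28 min = 2368 min.
Regular 39 h 28 min = 2368 min at £35.50/h; overtime 0 h 0 min = 0 min at £53.25/h.
Pay = (2368 × £35.50 + 0 × £53.25) ÷ 60 = £1401.07.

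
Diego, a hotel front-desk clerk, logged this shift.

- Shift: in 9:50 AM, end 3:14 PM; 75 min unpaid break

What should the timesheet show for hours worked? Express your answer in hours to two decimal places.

4.15 hours

Shift: 9:50 AM–3:14 PM = 5 h 24 min; less 75 min break → 4 h 9 min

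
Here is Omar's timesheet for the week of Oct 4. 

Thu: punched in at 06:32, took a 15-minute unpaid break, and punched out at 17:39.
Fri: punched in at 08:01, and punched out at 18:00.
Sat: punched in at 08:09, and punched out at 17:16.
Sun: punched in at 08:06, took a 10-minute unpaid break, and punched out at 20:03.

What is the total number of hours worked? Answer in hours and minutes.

Thu: 06:32–17:39 = 11 h 7 min; less 15 min break → 10 h 52 min
Fri: 08:01–18:00 = 9 h 59 min
Sat: 08:09–17:16 = 9 h 7 min
Sun: 08:06–20:03 = 11 h 57 min; less 10 min break → 11 h 47 min
Total: 10 h 52 min + 9 h 59 min + 9 h 7 min + 11 h 47 min = 41 h 45 min.

41 h 45 min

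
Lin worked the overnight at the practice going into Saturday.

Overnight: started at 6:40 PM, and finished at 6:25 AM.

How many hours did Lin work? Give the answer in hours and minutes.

11 h 45 min

Overnight: 6:40 PM → midnight = 5 h 20 min; midnight → 6:25 AM = 6 h 25 min; span 11 h 45 min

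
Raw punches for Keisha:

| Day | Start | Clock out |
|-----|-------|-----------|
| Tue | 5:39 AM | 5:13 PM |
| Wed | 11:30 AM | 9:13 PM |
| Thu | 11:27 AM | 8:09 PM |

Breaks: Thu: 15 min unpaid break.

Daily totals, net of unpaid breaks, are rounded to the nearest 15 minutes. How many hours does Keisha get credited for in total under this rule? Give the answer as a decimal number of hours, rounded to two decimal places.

Tue: 5:39 AM–5:13 PM = 11 h 34 min → rounds to 11 h 30 min
Wed: 11:30 AM–9:13 PM = 9 h 43 min → rounds to 9 h 45 min
Thu: 11:27 AM–8:09 PM = 8 h 42 min − 15 min = 8 h 27 min → rounds to 8 h 30 min
Total credited: 29 h 45 min.

29.75 hours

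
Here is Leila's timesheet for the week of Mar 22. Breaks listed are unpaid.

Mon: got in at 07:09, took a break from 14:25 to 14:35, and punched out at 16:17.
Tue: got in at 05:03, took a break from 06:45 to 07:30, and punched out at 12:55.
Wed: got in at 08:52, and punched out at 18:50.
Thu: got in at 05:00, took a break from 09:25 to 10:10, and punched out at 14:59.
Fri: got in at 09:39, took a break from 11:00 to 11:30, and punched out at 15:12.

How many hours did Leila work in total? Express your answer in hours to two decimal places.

Mon: 07:09–16:17 = 9 h 8 min; less 10 min break → 8 h 58 min
Tue: 05:03–12:55 = 7 h 52 min; less 45 min break → 7 h 7 min
Wed: 08:52–18:50 = 9 h 58 min
Thu: 05:00–14:59 = 9 h 59 min; less 45 min break → 9 h 14 min
Fri: 09:39–15:12 = 5 h 33 min; less 30 min break → 5 h 3 min
Total: 8 h 58 min + 7 h 7 min + 9 h 58 min + 9 h 14 min + 5 h 3 min = 40 h 20 min.

40.33 hours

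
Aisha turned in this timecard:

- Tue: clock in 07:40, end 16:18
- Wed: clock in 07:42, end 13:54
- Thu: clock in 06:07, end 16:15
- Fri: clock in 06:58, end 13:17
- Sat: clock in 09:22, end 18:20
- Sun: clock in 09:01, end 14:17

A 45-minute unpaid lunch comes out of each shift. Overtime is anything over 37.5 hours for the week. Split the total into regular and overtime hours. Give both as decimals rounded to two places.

Tue: 07:40–16:18 = 8 h 38 min; less 45 min break → 7 h 53 min
Wed: 07:42–13:54 = 6 h 12 min; less 45 min break → 5 h 27 min
Thu: 06:07–16:15 = 10 h 8 min; less 45 min break → 9 h 23 min
Fri: 06:58–13:17 = 6 h 19 min; less 45 min break → 5 h 34 min
Sat: 09:22–18:20 = 8 h 58 min; less 45 min break → 8 h 13 min
Sun: 09:01–14:17 = 5 h 16 min; less 45 min break → 4 h 31 min
Total worked: 41 h 1 min = 41.02 h.
Threshold 37.5 h → overtime 3 h 31 min, regular 37 h 30 min.

Regular 37.50 hours, overtime 3.52 hours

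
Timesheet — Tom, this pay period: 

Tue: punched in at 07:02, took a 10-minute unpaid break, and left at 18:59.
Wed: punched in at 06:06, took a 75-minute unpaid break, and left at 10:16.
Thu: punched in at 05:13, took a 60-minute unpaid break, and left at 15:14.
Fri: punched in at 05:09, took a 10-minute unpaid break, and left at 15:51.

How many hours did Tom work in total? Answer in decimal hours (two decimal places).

Tue: 07:02–18:59 = 11 h 57 min; less 10 min break → 11 h 47 min
Wed: 06:06–10:16 = 4 h 10 min; less 75 min break → 2 h 55 min
Thu: 05:13–15:14 = 10 h 1 min; less 60 min break → 9 h 1 min
Fri: 05:09–15:51 = 10 h 42 min; less 10 min break → 10 h 32 min
Total: 11 h 47 min + 2 h 55 min + 9 h 1 min + 10 h 32 min = 34 h 15 min.

34.25 hours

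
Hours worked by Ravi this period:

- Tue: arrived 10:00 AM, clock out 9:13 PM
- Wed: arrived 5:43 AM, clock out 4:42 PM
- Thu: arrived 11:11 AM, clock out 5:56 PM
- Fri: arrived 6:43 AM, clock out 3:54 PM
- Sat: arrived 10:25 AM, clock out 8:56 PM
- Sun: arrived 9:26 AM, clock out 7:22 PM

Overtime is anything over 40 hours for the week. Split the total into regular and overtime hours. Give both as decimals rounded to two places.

Tue: 10:00 AM–9:13 PM = 11 h 13 min
Wed: 5:43 AM–4:42 PM = 10 h 59 min
Thu: 11:11 AM–5:56 PM = 6 h 45 min
Fri: 6:43 AM–3:54 PM = 9 h 11 min
Sat: 10:25 AM–8:56 PM = 10 h 31 min
Sun: 9:26 AM–7:22 PM = 9 h 56 min
Total worked: 58 h 35 min = 58.58 h.
Threshold 40 h → overtime 18 h 35 min, regular 40 h 0 min.

Regular 40.00 hours, overtime 18.58 hours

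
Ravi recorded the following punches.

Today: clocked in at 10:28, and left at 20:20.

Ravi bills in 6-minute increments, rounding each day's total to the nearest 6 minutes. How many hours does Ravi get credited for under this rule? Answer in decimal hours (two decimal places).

9.90 hours

Today: 10:28–20:20 = 9 h 52 min → rounds to 9 h 54 min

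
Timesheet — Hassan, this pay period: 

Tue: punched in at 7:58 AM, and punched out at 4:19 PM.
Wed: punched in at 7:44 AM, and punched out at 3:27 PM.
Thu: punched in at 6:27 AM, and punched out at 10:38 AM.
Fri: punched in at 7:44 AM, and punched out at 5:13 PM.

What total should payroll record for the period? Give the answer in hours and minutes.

29 h 44 min

Tue: 7:58 AM–4:19 PM = 8 h 21 min
Wed: 7:44 AM–3:27 PM = 7 h 43 min
Thu: 6:27 AM–10:38 AM = 4 h 11 min
Fri: 7:44 AM–5:13 PM = 9 h 29 min
Total: 8 h 21 min + 7 h 43 min + 4 h 11 min + 9 h 29 min = 29 h 44 min.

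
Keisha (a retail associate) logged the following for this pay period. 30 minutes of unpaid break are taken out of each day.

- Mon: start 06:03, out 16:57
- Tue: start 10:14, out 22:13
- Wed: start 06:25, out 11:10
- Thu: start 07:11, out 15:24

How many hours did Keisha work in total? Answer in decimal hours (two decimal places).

Mon: 06:03–16:57 = 10 h 54 min; less 30 min break → 10 h 24 min
Tue: 10:14–22:13 = 11 h 59 min; less 30 min break → 11 h 29 min
Wed: 06:25–11:10 = 4 h 45 min; less 30 min break → 4 h 15 min
Thu: 07:11–15:24 = 8 h 13 min; less 30 min break → 7 h 43 min
Total: 10 h 24 min + 11 h 29 min + 4 h 15 min + 7 h 43 min = 33 h 51 min.

33.85 hours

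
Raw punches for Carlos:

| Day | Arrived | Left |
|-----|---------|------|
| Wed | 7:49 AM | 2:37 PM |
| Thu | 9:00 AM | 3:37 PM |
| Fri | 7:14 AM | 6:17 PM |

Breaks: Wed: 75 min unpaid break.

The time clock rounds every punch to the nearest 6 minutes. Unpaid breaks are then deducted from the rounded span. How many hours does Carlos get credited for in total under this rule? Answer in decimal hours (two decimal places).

Wed: in 7:49 AM→7:48 AM, out 2:37 PM→2:36 PM; 6 h 48 min − 75 min = 5 h 33 min
Thu: in 9:00 AM→9:00 AM, out 3:37 PM→3:36 PM; 6 h 36 min
Fri: in 7:14 AM→7:12 AM, out 6:17 PM→6:18 PM; 11 h 6 min
Total credited: 23 h 15 min.

23.25 hours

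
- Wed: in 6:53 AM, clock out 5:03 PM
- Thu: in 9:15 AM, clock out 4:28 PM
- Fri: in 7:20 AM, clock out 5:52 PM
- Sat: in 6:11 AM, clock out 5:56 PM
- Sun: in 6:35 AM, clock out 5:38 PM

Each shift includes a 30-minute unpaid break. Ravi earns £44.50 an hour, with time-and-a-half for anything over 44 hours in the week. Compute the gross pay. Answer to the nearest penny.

£2239.46

Wed: 6:53 AM–5:03 PM = 10 h 10 min; less 30 min break → 9 h 40 min
Thu: 9:15 AM–4:28 PM = 7 h 13 min; less 30 min break → 6 h 43 min
Fri: 7:20 AM–5:52 PM = 10 h 32 min; less 30 min break → 10 h 2 min
Sat: 6:11 AM–5:56 PM = 11 h 45 min; less 30 min break → 11 h 15 min
Sun: 6:35 AM–5:38 PM = 11 h 3 min; less 30 min break → 10 h 33 min
Total worked: 48 h 13 min = 2893 min.
Regular 44 h 0 min = 2640 min at £44.50/h; overtime 4 h 13 min = 253 min at £66.75/h.
Pay = (2640 × £44.50 + 253 × £66.75) ÷ 60 = £2239.46.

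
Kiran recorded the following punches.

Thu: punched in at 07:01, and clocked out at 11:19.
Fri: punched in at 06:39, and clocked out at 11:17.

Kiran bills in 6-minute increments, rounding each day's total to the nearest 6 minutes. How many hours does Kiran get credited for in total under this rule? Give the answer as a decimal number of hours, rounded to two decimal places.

8.90 hours

Thu: 07:01–11:19 = 4 h 18 min → rounds to 4 h 18 min
Fri: 06:39–11:17 = 4 h 38 min → rounds to 4 h 36 min
Total credited: 8 h 54 min.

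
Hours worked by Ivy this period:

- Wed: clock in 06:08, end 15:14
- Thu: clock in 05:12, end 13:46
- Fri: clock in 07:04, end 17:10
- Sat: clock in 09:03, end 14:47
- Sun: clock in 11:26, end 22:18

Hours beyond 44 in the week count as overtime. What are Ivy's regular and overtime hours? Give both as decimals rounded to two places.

Regular 44.00 hours, overtime 0.37 hours

Wed: 06:08–15:14 = 9 h 6 min
Thu: 05:12–13:46 = 8 h 34 min
Fri: 07:04–17:10 = 10 h 6 min
Sat: 09:03–14:47 = 5 h 44 min
Sun: 11:26–22:18 = 10 h 52 min
Total worked: 44 h 22 min = 44.37 h.
Threshold 44 h → overtime 0 h 22 min, regular 44 h 0 min.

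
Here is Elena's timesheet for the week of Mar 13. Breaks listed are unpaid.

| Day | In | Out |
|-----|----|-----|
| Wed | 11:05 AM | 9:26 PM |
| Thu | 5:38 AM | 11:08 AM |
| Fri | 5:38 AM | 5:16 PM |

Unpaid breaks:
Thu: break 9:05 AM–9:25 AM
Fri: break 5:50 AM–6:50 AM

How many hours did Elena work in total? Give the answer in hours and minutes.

26 h 9 min

Wed: 11:05 AM–9:26 PM = 10 h 21 min
Thu: 5:38 AM–11:08 AM = 5 h 30 min; less 20 min break → 5 h 10 min
Fri: 5:38 AM–5:16 PM = 11 h 38 min; less 60 min break → 10 h 38 min
Total: 10 h 21 min + 5 h 10 min + 10 h 38 min = 26 h 9 min.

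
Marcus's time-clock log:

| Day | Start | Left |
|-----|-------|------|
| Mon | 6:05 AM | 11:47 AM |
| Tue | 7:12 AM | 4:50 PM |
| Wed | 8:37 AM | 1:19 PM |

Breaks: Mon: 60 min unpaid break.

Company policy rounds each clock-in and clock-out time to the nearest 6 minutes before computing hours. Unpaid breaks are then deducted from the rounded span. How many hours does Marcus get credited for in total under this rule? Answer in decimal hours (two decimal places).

19.00 hours

Mon: in 6:05 AM→6:06 AM, out 11:47 AM→11:48 AM; 5 h 42 min − 60 min = 4 h 42 min
Tue: in 7:12 AM→7:12 AM, out 4:50 PM→4:48 PM; 9 h 36 min
Wed: in 8:37 AM→8:36 AM, out 1:19 PM→1:18 PM; 4 h 42 min
Total credited: 19 h 0 min.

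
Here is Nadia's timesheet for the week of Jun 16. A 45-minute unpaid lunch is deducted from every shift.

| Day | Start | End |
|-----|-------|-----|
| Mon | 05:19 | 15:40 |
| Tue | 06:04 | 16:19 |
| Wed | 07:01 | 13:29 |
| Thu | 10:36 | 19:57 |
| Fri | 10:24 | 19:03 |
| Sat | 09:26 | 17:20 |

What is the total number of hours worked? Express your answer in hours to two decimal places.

Mon: 05:19–15:40 = 10 h 21 min; less 45 min break → 9 h 36 min
Tue: 06:04–16:19 = 10 h 15 min; less 45 min break → 9 h 30 min
Wed: 07:01–13:29 = 6 h 28 min; less 45 min break → 5 h 43 min
Thu: 10:36–19:57 = 9 h 21 min; less 45 min break → 8 h 36 min
Fri: 10:24–19:03 = 8 h 39 min; less 45 min break → 7 h 54 min
Sat: 09:26–17:20 = 7 h 54 min; less 45 min break → 7 h 9 min
Total: 9 h 36 min + 9 h 30 min + 5 h 43 min + 8 h 36 min + 7 h 54 min + 7 h 9 min = 48 h 28 min.

48.47 hours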